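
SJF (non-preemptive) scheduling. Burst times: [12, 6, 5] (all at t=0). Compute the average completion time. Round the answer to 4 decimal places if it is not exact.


SJF order (ascending): [5, 6, 12]
Completion times:
  Job 1: burst=5, C=5
  Job 2: burst=6, C=11
  Job 3: burst=12, C=23
Average completion = 39/3 = 13.0

13.0


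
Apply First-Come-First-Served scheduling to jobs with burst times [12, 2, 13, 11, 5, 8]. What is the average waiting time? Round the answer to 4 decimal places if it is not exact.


FCFS order (as given): [12, 2, 13, 11, 5, 8]
Waiting times:
  Job 1: wait = 0
  Job 2: wait = 12
  Job 3: wait = 14
  Job 4: wait = 27
  Job 5: wait = 38
  Job 6: wait = 43
Sum of waiting times = 134
Average waiting time = 134/6 = 22.3333

22.3333


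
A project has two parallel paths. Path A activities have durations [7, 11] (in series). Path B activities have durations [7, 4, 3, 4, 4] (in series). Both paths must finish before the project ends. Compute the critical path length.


Path A total = 7 + 11 = 18
Path B total = 7 + 4 + 3 + 4 + 4 = 22
Critical path = longest path = max(18, 22) = 22

22


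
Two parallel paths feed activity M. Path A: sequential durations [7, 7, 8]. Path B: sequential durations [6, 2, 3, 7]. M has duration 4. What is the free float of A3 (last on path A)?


ES(A3) = sum of predecessors on chain A = 14
EF(A3) = ES + duration = 14 + 8 = 22
Successor of A3 is M. ES(M) = max(sum(A), sum(B)) = max(22, 18) = 22
Free float = ES(successor) - EF(current) = 22 - 22 = 0

0


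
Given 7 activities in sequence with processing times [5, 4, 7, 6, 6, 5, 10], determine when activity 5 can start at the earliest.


Activity 5 starts after activities 1 through 4 complete.
Predecessor durations: [5, 4, 7, 6]
ES = 5 + 4 + 7 + 6 = 22

22


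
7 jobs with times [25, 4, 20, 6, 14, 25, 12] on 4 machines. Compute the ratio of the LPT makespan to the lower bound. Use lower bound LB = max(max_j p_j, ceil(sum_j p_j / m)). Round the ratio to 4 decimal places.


LPT order: [25, 25, 20, 14, 12, 6, 4]
Machine loads after assignment: [29, 25, 26, 26]
LPT makespan = 29
Lower bound = max(max_job, ceil(total/4)) = max(25, 27) = 27
Ratio = 29 / 27 = 1.0741

1.0741


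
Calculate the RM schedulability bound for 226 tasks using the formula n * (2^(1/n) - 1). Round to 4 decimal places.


Compute 2^(1/226) = 1.0030717310
Subtract 1: 1.0030717310 - 1 = 0.0030717310
Multiply by n: 226 * 0.0030717310 = 0.6942112060
Round to 4 dp: 0.6942

0.6942


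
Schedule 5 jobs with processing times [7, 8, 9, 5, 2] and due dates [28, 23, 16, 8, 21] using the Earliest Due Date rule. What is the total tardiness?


Sort by due date (EDD order): [(5, 8), (9, 16), (2, 21), (8, 23), (7, 28)]
Compute completion times and tardiness:
  Job 1: p=5, d=8, C=5, tardiness=max(0,5-8)=0
  Job 2: p=9, d=16, C=14, tardiness=max(0,14-16)=0
  Job 3: p=2, d=21, C=16, tardiness=max(0,16-21)=0
  Job 4: p=8, d=23, C=24, tardiness=max(0,24-23)=1
  Job 5: p=7, d=28, C=31, tardiness=max(0,31-28)=3
Total tardiness = 4

4


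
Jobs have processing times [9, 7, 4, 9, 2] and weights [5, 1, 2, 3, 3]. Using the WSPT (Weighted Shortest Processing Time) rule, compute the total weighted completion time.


Compute p/w ratios and sort ascending (WSPT): [(2, 3), (9, 5), (4, 2), (9, 3), (7, 1)]
Compute weighted completion times:
  Job (p=2,w=3): C=2, w*C=3*2=6
  Job (p=9,w=5): C=11, w*C=5*11=55
  Job (p=4,w=2): C=15, w*C=2*15=30
  Job (p=9,w=3): C=24, w*C=3*24=72
  Job (p=7,w=1): C=31, w*C=1*31=31
Total weighted completion time = 194

194


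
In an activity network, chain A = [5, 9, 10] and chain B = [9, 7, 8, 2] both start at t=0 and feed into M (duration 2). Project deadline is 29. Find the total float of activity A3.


Forward pass: ES(A3) = sum of predecessors on chain A = 14
EF = ES + duration = 14 + 10 = 24
Backward pass: LF(M) = deadline = 29; LS(M) = 29 - 2 = 27
LF(A3) = LS(M) - sum(successors on chain A) = 27 - 0 = 27
LS = LF - duration = 27 - 10 = 17
Total float = LS - ES = 17 - 14 = 3

3


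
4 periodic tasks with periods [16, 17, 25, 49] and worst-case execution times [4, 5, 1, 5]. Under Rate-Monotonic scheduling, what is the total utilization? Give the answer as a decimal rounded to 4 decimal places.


Compute individual utilizations (exact fractions):
  Task 1: C/T = 4/16 = 1/4 (approx. 0.25)
  Task 2: C/T = 5/17 (approx. 0.2941)
  Task 3: C/T = 1/25 (approx. 0.04)
  Task 4: C/T = 5/49 (approx. 0.102)
Total utilization U = 1/4 + 5/17 + 1/25 + 5/49 = 57157/83300
Rounded to 4 decimal places: U = 0.6862
RM (Liu & Layland) bound for 4 tasks = 0.756828; compare with U = 57157/83300 (approx. 0.686158)
U <= bound, so schedulable by RM sufficient condition.

0.6862


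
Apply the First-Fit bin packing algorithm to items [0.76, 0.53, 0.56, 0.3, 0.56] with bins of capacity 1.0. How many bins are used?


Place items sequentially using First-Fit:
  Item 0.76 -> new Bin 1
  Item 0.53 -> new Bin 2
  Item 0.56 -> new Bin 3
  Item 0.3 -> Bin 2 (now 0.83)
  Item 0.56 -> new Bin 4
Total bins used = 4

4


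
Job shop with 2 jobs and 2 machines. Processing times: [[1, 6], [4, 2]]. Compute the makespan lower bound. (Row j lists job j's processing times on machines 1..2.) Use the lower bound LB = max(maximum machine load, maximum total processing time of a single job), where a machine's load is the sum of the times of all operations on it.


Machine loads:
  Machine 1: 1 + 4 = 5
  Machine 2: 6 + 2 = 8
Max machine load = 8
Job totals:
  Job 1: 7
  Job 2: 6
Max job total = 7
Lower bound = max(8, 7) = 8

8


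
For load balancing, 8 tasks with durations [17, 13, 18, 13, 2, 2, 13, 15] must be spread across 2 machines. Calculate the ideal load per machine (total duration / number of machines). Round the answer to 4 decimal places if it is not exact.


Total processing time = 17 + 13 + 18 + 13 + 2 + 2 + 13 + 15 = 93
Number of machines = 2
Ideal balanced load = 93 / 2 = 46.5

46.5


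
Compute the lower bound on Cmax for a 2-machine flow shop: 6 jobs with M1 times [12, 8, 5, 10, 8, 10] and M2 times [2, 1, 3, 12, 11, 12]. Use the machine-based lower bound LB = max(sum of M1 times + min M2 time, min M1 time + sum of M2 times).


LB1 = sum(M1 times) + min(M2 times) = 53 + 1 = 54
LB2 = min(M1 times) + sum(M2 times) = 5 + 41 = 46
Lower bound = max(LB1, LB2) = max(54, 46) = 54

54


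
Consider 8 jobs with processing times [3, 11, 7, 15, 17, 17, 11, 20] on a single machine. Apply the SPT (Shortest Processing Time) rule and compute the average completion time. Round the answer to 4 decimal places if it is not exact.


Sort jobs by processing time (SPT order): [3, 7, 11, 11, 15, 17, 17, 20]
Compute completion times sequentially:
  Job 1: processing = 3, completes at 3
  Job 2: processing = 7, completes at 10
  Job 3: processing = 11, completes at 21
  Job 4: processing = 11, completes at 32
  Job 5: processing = 15, completes at 47
  Job 6: processing = 17, completes at 64
  Job 7: processing = 17, completes at 81
  Job 8: processing = 20, completes at 101
Sum of completion times = 359
Average completion time = 359/8 = 44.875

44.875


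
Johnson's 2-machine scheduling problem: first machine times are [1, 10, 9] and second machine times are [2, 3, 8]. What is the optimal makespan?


Apply Johnson's rule:
  Group 1 (a <= b): [(1, 1, 2)]
  Group 2 (a > b): [(3, 9, 8), (2, 10, 3)]
Optimal job order: [1, 3, 2]
Schedule:
  Job 1: M1 done at 1, M2 done at 3
  Job 3: M1 done at 10, M2 done at 18
  Job 2: M1 done at 20, M2 done at 23
Makespan = 23

23


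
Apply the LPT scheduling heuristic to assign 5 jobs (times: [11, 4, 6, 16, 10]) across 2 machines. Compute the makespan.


Sort jobs in decreasing order (LPT): [16, 11, 10, 6, 4]
Assign each job to the least loaded machine:
  Machine 1: jobs [16, 6], load = 22
  Machine 2: jobs [11, 10, 4], load = 25
Makespan = max load = 25

25


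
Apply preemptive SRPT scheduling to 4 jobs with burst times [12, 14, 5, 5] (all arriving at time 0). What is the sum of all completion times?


Since all jobs arrive at t=0, SRPT equals SPT ordering.
SPT order: [5, 5, 12, 14]
Completion times:
  Job 1: p=5, C=5
  Job 2: p=5, C=10
  Job 3: p=12, C=22
  Job 4: p=14, C=36
Total completion time = 5 + 10 + 22 + 36 = 73

73


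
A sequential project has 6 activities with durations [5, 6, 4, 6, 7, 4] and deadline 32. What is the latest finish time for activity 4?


LF(activity 4) = deadline - sum of successor durations
Successors: activities 5 through 6 with durations [7, 4]
Sum of successor durations = 11
LF = 32 - 11 = 21

21


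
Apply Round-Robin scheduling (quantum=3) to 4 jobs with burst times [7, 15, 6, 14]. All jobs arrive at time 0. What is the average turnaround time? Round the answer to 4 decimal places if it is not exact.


Time quantum = 3
Execution trace:
  J1 runs 3 units, time = 3
  J2 runs 3 units, time = 6
  J3 runs 3 units, time = 9
  J4 runs 3 units, time = 12
  J1 runs 3 units, time = 15
  J2 runs 3 units, time = 18
  J3 runs 3 units, time = 21
  J4 runs 3 units, time = 24
  J1 runs 1 units, time = 25
  J2 runs 3 units, time = 28
  J4 runs 3 units, time = 31
  J2 runs 3 units, time = 34
  J4 runs 3 units, time = 37
  J2 runs 3 units, time = 40
  J4 runs 2 units, time = 42
Finish times: [25, 40, 21, 42]
Average turnaround = 128/4 = 32.0

32.0


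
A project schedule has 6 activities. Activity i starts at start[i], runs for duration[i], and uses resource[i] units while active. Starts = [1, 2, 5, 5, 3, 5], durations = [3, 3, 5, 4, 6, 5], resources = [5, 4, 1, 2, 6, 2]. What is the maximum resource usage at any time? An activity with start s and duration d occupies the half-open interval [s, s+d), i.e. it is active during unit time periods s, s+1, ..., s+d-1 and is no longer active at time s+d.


Each activity i is active on [start_i, start_i + duration_i).
Compute total resource usage per time slot:
  t=0: active resources = [], total = 0
  t=1: active resources = [5], total = 5
  t=2: active resources = [5, 4], total = 9
  t=3: active resources = [5, 4, 6], total = 15
  t=4: active resources = [4, 6], total = 10
  t=5: active resources = [1, 2, 6, 2], total = 11
  t=6: active resources = [1, 2, 6, 2], total = 11
  t=7: active resources = [1, 2, 6, 2], total = 11
  t=8: active resources = [1, 2, 6, 2], total = 11
  t=9: active resources = [1, 2], total = 3
Peak resource demand = 15

15


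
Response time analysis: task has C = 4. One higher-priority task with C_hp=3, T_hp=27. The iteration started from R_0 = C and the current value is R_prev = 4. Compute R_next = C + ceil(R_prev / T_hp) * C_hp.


R_next = C + ceil(R_prev / T_hp) * C_hp
ceil(4 / 27) = ceil(0.1481) = 1
Interference = 1 * 3 = 3
R_next = 4 + 3 = 7

7


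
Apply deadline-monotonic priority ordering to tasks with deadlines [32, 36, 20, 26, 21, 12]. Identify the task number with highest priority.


Sort tasks by relative deadline (ascending):
  Task 6: deadline = 12
  Task 3: deadline = 20
  Task 5: deadline = 21
  Task 4: deadline = 26
  Task 1: deadline = 32
  Task 2: deadline = 36
Priority order (highest first): [6, 3, 5, 4, 1, 2]
Highest priority task = 6

6


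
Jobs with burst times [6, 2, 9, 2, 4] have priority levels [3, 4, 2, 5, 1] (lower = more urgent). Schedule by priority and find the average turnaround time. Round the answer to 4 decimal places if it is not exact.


Sort by priority (ascending = highest first):
Order: [(1, 4), (2, 9), (3, 6), (4, 2), (5, 2)]
Completion times:
  Priority 1, burst=4, C=4
  Priority 2, burst=9, C=13
  Priority 3, burst=6, C=19
  Priority 4, burst=2, C=21
  Priority 5, burst=2, C=23
Average turnaround = 80/5 = 16.0

16.0


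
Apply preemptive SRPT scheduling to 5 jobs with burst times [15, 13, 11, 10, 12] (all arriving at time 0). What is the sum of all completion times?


Since all jobs arrive at t=0, SRPT equals SPT ordering.
SPT order: [10, 11, 12, 13, 15]
Completion times:
  Job 1: p=10, C=10
  Job 2: p=11, C=21
  Job 3: p=12, C=33
  Job 4: p=13, C=46
  Job 5: p=15, C=61
Total completion time = 10 + 21 + 33 + 46 + 61 = 171

171


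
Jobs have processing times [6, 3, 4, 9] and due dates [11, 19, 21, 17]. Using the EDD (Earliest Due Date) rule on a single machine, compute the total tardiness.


Sort by due date (EDD order): [(6, 11), (9, 17), (3, 19), (4, 21)]
Compute completion times and tardiness:
  Job 1: p=6, d=11, C=6, tardiness=max(0,6-11)=0
  Job 2: p=9, d=17, C=15, tardiness=max(0,15-17)=0
  Job 3: p=3, d=19, C=18, tardiness=max(0,18-19)=0
  Job 4: p=4, d=21, C=22, tardiness=max(0,22-21)=1
Total tardiness = 1

1


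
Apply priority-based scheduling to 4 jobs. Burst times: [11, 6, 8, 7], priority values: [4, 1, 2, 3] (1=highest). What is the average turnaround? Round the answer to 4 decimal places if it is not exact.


Sort by priority (ascending = highest first):
Order: [(1, 6), (2, 8), (3, 7), (4, 11)]
Completion times:
  Priority 1, burst=6, C=6
  Priority 2, burst=8, C=14
  Priority 3, burst=7, C=21
  Priority 4, burst=11, C=32
Average turnaround = 73/4 = 18.25

18.25


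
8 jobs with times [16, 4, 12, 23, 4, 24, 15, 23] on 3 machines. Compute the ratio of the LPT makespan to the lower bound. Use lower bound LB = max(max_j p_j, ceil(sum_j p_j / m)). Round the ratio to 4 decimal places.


LPT order: [24, 23, 23, 16, 15, 12, 4, 4]
Machine loads after assignment: [40, 39, 42]
LPT makespan = 42
Lower bound = max(max_job, ceil(total/3)) = max(24, 41) = 41
Ratio = 42 / 41 = 1.0244

1.0244


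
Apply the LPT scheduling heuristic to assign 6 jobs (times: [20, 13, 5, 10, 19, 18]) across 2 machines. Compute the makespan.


Sort jobs in decreasing order (LPT): [20, 19, 18, 13, 10, 5]
Assign each job to the least loaded machine:
  Machine 1: jobs [20, 13, 10], load = 43
  Machine 2: jobs [19, 18, 5], load = 42
Makespan = max load = 43

43


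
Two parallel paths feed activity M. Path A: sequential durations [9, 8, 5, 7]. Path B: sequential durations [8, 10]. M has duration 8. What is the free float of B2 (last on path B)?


ES(B2) = sum of predecessors on chain B = 8
EF(B2) = ES + duration = 8 + 10 = 18
Successor of B2 is M. ES(M) = max(sum(A), sum(B)) = max(29, 18) = 29
Free float = ES(successor) - EF(current) = 29 - 18 = 11

11


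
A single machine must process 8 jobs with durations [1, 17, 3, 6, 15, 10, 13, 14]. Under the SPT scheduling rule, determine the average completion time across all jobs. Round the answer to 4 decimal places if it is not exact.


Sort jobs by processing time (SPT order): [1, 3, 6, 10, 13, 14, 15, 17]
Compute completion times sequentially:
  Job 1: processing = 1, completes at 1
  Job 2: processing = 3, completes at 4
  Job 3: processing = 6, completes at 10
  Job 4: processing = 10, completes at 20
  Job 5: processing = 13, completes at 33
  Job 6: processing = 14, completes at 47
  Job 7: processing = 15, completes at 62
  Job 8: processing = 17, completes at 79
Sum of completion times = 256
Average completion time = 256/8 = 32.0

32.0


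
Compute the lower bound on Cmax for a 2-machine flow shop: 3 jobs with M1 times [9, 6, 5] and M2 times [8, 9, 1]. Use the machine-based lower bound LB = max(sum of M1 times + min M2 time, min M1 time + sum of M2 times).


LB1 = sum(M1 times) + min(M2 times) = 20 + 1 = 21
LB2 = min(M1 times) + sum(M2 times) = 5 + 18 = 23
Lower bound = max(LB1, LB2) = max(21, 23) = 23

23


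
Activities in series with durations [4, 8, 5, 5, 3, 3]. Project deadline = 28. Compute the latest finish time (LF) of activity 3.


LF(activity 3) = deadline - sum of successor durations
Successors: activities 4 through 6 with durations [5, 3, 3]
Sum of successor durations = 11
LF = 28 - 11 = 17

17


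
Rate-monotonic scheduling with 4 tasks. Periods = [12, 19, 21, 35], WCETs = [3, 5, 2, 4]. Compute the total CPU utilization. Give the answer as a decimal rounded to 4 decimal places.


Compute individual utilizations (exact fractions):
  Task 1: C/T = 3/12 = 1/4 (approx. 0.25)
  Task 2: C/T = 5/19 (approx. 0.2632)
  Task 3: C/T = 2/21 (approx. 0.0952)
  Task 4: C/T = 4/35 (approx. 0.1143)
Total utilization U = 1/4 + 5/19 + 2/21 + 4/35 = 5767/7980
Rounded to 4 decimal places: U = 0.7227
RM (Liu & Layland) bound for 4 tasks = 0.756828; compare with U = 5767/7980 (approx. 0.722682)
U <= bound, so schedulable by RM sufficient condition.

0.7227


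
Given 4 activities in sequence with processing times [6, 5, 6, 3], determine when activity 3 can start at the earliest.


Activity 3 starts after activities 1 through 2 complete.
Predecessor durations: [6, 5]
ES = 6 + 5 = 11

11


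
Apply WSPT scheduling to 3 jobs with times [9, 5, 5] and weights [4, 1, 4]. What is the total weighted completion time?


Compute p/w ratios and sort ascending (WSPT): [(5, 4), (9, 4), (5, 1)]
Compute weighted completion times:
  Job (p=5,w=4): C=5, w*C=4*5=20
  Job (p=9,w=4): C=14, w*C=4*14=56
  Job (p=5,w=1): C=19, w*C=1*19=19
Total weighted completion time = 95

95


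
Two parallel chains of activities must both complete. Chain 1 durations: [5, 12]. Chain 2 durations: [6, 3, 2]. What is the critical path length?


Path A total = 5 + 12 = 17
Path B total = 6 + 3 + 2 = 11
Critical path = longest path = max(17, 11) = 17

17


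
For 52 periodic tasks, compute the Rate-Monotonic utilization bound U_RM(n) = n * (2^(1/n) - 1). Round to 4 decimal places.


Compute 2^(1/52) = 1.0134189907
Subtract 1: 1.0134189907 - 1 = 0.0134189907
Multiply by n: 52 * 0.0134189907 = 0.6977875164
Round to 4 dp: 0.6978

0.6978


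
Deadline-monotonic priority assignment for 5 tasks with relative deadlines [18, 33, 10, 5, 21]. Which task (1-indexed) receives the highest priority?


Sort tasks by relative deadline (ascending):
  Task 4: deadline = 5
  Task 3: deadline = 10
  Task 1: deadline = 18
  Task 5: deadline = 21
  Task 2: deadline = 33
Priority order (highest first): [4, 3, 1, 5, 2]
Highest priority task = 4

4


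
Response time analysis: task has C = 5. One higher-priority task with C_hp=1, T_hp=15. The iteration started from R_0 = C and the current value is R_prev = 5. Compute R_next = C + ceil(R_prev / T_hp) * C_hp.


R_next = C + ceil(R_prev / T_hp) * C_hp
ceil(5 / 15) = ceil(0.3333) = 1
Interference = 1 * 1 = 1
R_next = 5 + 1 = 6

6


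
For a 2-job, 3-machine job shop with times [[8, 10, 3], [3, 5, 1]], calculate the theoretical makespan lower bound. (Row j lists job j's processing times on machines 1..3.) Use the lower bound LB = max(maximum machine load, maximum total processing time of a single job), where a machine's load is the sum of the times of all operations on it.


Machine loads:
  Machine 1: 8 + 3 = 11
  Machine 2: 10 + 5 = 15
  Machine 3: 3 + 1 = 4
Max machine load = 15
Job totals:
  Job 1: 21
  Job 2: 9
Max job total = 21
Lower bound = max(15, 21) = 21

21


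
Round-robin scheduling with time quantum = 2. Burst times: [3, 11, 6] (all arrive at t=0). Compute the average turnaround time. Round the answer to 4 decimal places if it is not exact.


Time quantum = 2
Execution trace:
  J1 runs 2 units, time = 2
  J2 runs 2 units, time = 4
  J3 runs 2 units, time = 6
  J1 runs 1 units, time = 7
  J2 runs 2 units, time = 9
  J3 runs 2 units, time = 11
  J2 runs 2 units, time = 13
  J3 runs 2 units, time = 15
  J2 runs 2 units, time = 17
  J2 runs 2 units, time = 19
  J2 runs 1 units, time = 20
Finish times: [7, 20, 15]
Average turnaround = 42/3 = 14.0

14.0


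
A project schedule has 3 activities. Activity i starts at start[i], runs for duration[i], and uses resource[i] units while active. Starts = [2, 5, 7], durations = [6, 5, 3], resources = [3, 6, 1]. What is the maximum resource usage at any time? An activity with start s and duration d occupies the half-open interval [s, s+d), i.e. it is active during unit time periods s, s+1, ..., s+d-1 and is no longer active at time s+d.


Each activity i is active on [start_i, start_i + duration_i).
Compute total resource usage per time slot:
  t=0: active resources = [], total = 0
  t=1: active resources = [], total = 0
  t=2: active resources = [3], total = 3
  t=3: active resources = [3], total = 3
  t=4: active resources = [3], total = 3
  t=5: active resources = [3, 6], total = 9
  t=6: active resources = [3, 6], total = 9
  t=7: active resources = [3, 6, 1], total = 10
  t=8: active resources = [6, 1], total = 7
  t=9: active resources = [6, 1], total = 7
Peak resource demand = 10

10


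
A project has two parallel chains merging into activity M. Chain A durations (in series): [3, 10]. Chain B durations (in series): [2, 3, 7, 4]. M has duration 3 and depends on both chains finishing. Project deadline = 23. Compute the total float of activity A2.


Forward pass: ES(A2) = sum of predecessors on chain A = 3
EF = ES + duration = 3 + 10 = 13
Backward pass: LF(M) = deadline = 23; LS(M) = 23 - 3 = 20
LF(A2) = LS(M) - sum(successors on chain A) = 20 - 0 = 20
LS = LF - duration = 20 - 10 = 10
Total float = LS - ES = 10 - 3 = 7

7


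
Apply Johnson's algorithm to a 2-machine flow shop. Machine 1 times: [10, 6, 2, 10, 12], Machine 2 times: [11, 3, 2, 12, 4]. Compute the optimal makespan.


Apply Johnson's rule:
  Group 1 (a <= b): [(3, 2, 2), (1, 10, 11), (4, 10, 12)]
  Group 2 (a > b): [(5, 12, 4), (2, 6, 3)]
Optimal job order: [3, 1, 4, 5, 2]
Schedule:
  Job 3: M1 done at 2, M2 done at 4
  Job 1: M1 done at 12, M2 done at 23
  Job 4: M1 done at 22, M2 done at 35
  Job 5: M1 done at 34, M2 done at 39
  Job 2: M1 done at 40, M2 done at 43
Makespan = 43

43


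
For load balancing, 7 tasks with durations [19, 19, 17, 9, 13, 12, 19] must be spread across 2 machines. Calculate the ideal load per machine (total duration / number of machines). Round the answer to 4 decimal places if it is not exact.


Total processing time = 19 + 19 + 17 + 9 + 13 + 12 + 19 = 108
Number of machines = 2
Ideal balanced load = 108 / 2 = 54.0

54.0


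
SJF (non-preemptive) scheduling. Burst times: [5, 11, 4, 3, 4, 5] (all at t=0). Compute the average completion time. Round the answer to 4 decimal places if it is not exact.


SJF order (ascending): [3, 4, 4, 5, 5, 11]
Completion times:
  Job 1: burst=3, C=3
  Job 2: burst=4, C=7
  Job 3: burst=4, C=11
  Job 4: burst=5, C=16
  Job 5: burst=5, C=21
  Job 6: burst=11, C=32
Average completion = 90/6 = 15.0

15.0


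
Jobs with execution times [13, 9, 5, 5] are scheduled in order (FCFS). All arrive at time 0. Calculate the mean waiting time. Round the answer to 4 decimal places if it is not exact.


FCFS order (as given): [13, 9, 5, 5]
Waiting times:
  Job 1: wait = 0
  Job 2: wait = 13
  Job 3: wait = 22
  Job 4: wait = 27
Sum of waiting times = 62
Average waiting time = 62/4 = 15.5

15.5


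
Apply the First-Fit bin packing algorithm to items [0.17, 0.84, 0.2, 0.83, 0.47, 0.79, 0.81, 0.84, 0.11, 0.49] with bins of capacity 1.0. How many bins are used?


Place items sequentially using First-Fit:
  Item 0.17 -> new Bin 1
  Item 0.84 -> new Bin 2
  Item 0.2 -> Bin 1 (now 0.37)
  Item 0.83 -> new Bin 3
  Item 0.47 -> Bin 1 (now 0.84)
  Item 0.79 -> new Bin 4
  Item 0.81 -> new Bin 5
  Item 0.84 -> new Bin 6
  Item 0.11 -> Bin 1 (now 0.95)
  Item 0.49 -> new Bin 7
Total bins used = 7

7


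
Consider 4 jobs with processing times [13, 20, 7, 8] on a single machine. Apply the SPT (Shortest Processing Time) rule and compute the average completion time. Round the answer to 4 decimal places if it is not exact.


Sort jobs by processing time (SPT order): [7, 8, 13, 20]
Compute completion times sequentially:
  Job 1: processing = 7, completes at 7
  Job 2: processing = 8, completes at 15
  Job 3: processing = 13, completes at 28
  Job 4: processing = 20, completes at 48
Sum of completion times = 98
Average completion time = 98/4 = 24.5

24.5


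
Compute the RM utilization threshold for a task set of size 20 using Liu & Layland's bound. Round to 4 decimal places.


Compute 2^(1/20) = 1.0352649238
Subtract 1: 1.0352649238 - 1 = 0.0352649238
Multiply by n: 20 * 0.0352649238 = 0.7052984760
Round to 4 dp: 0.7053

0.7053


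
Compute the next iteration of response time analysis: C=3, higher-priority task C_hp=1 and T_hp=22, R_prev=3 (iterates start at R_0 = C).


R_next = C + ceil(R_prev / T_hp) * C_hp
ceil(3 / 22) = ceil(0.1364) = 1
Interference = 1 * 1 = 1
R_next = 3 + 1 = 4

4


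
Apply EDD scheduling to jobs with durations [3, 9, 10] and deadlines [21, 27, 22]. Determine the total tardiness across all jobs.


Sort by due date (EDD order): [(3, 21), (10, 22), (9, 27)]
Compute completion times and tardiness:
  Job 1: p=3, d=21, C=3, tardiness=max(0,3-21)=0
  Job 2: p=10, d=22, C=13, tardiness=max(0,13-22)=0
  Job 3: p=9, d=27, C=22, tardiness=max(0,22-27)=0
Total tardiness = 0

0


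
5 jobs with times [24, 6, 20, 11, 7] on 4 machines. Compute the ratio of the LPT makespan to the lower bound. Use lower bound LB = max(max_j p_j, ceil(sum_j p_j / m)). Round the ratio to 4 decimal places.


LPT order: [24, 20, 11, 7, 6]
Machine loads after assignment: [24, 20, 11, 13]
LPT makespan = 24
Lower bound = max(max_job, ceil(total/4)) = max(24, 17) = 24
Ratio = 24 / 24 = 1.0

1.0


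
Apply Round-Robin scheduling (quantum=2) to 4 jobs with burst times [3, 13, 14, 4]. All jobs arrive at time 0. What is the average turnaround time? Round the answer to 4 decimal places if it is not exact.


Time quantum = 2
Execution trace:
  J1 runs 2 units, time = 2
  J2 runs 2 units, time = 4
  J3 runs 2 units, time = 6
  J4 runs 2 units, time = 8
  J1 runs 1 units, time = 9
  J2 runs 2 units, time = 11
  J3 runs 2 units, time = 13
  J4 runs 2 units, time = 15
  J2 runs 2 units, time = 17
  J3 runs 2 units, time = 19
  J2 runs 2 units, time = 21
  J3 runs 2 units, time = 23
  J2 runs 2 units, time = 25
  J3 runs 2 units, time = 27
  J2 runs 2 units, time = 29
  J3 runs 2 units, time = 31
  J2 runs 1 units, time = 32
  J3 runs 2 units, time = 34
Finish times: [9, 32, 34, 15]
Average turnaround = 90/4 = 22.5

22.5


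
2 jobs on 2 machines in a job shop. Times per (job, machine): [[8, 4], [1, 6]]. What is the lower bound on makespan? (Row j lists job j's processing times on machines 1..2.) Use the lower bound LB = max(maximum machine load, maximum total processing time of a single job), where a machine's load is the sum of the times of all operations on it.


Machine loads:
  Machine 1: 8 + 1 = 9
  Machine 2: 4 + 6 = 10
Max machine load = 10
Job totals:
  Job 1: 12
  Job 2: 7
Max job total = 12
Lower bound = max(10, 12) = 12

12


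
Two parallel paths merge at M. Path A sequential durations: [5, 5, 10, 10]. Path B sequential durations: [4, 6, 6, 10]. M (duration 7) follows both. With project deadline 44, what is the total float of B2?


Forward pass: ES(B2) = sum of predecessors on chain B = 4
EF = ES + duration = 4 + 6 = 10
Backward pass: LF(M) = deadline = 44; LS(M) = 44 - 7 = 37
LF(B2) = LS(M) - sum(successors on chain B) = 37 - 16 = 21
LS = LF - duration = 21 - 6 = 15
Total float = LS - ES = 15 - 4 = 11

11


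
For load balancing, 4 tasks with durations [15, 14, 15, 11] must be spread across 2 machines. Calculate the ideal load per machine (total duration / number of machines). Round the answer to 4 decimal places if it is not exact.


Total processing time = 15 + 14 + 15 + 11 = 55
Number of machines = 2
Ideal balanced load = 55 / 2 = 27.5

27.5


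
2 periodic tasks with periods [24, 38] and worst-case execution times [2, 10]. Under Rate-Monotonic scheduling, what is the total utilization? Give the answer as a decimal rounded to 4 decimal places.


Compute individual utilizations (exact fractions):
  Task 1: C/T = 2/24 = 1/12 (approx. 0.0833)
  Task 2: C/T = 10/38 = 5/19 (approx. 0.2632)
Total utilization U = 1/12 + 5/19 = 79/228
Rounded to 4 decimal places: U = 0.3465
RM (Liu & Layland) bound for 2 tasks = 0.828427; compare with U = 79/228 (approx. 0.346491)
U <= bound, so schedulable by RM sufficient condition.

0.3465


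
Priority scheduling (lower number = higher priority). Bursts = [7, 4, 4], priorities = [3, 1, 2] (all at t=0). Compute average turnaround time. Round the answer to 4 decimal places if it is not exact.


Sort by priority (ascending = highest first):
Order: [(1, 4), (2, 4), (3, 7)]
Completion times:
  Priority 1, burst=4, C=4
  Priority 2, burst=4, C=8
  Priority 3, burst=7, C=15
Average turnaround = 27/3 = 9.0

9.0


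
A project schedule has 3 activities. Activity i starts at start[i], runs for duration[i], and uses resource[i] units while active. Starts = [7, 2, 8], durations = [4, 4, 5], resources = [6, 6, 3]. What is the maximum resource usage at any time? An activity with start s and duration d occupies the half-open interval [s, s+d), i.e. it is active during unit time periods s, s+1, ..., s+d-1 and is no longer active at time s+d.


Each activity i is active on [start_i, start_i + duration_i).
Compute total resource usage per time slot:
  t=0: active resources = [], total = 0
  t=1: active resources = [], total = 0
  t=2: active resources = [6], total = 6
  t=3: active resources = [6], total = 6
  t=4: active resources = [6], total = 6
  t=5: active resources = [6], total = 6
  t=6: active resources = [], total = 0
  t=7: active resources = [6], total = 6
  t=8: active resources = [6, 3], total = 9
  t=9: active resources = [6, 3], total = 9
  t=10: active resources = [6, 3], total = 9
  t=11: active resources = [3], total = 3
  t=12: active resources = [3], total = 3
Peak resource demand = 9

9


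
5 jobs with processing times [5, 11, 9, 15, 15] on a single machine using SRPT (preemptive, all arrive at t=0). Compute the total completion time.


Since all jobs arrive at t=0, SRPT equals SPT ordering.
SPT order: [5, 9, 11, 15, 15]
Completion times:
  Job 1: p=5, C=5
  Job 2: p=9, C=14
  Job 3: p=11, C=25
  Job 4: p=15, C=40
  Job 5: p=15, C=55
Total completion time = 5 + 14 + 25 + 40 + 55 = 139

139


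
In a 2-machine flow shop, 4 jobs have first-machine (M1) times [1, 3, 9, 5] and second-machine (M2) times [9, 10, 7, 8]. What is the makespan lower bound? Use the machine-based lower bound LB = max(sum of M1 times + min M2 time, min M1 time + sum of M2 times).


LB1 = sum(M1 times) + min(M2 times) = 18 + 7 = 25
LB2 = min(M1 times) + sum(M2 times) = 1 + 34 = 35
Lower bound = max(LB1, LB2) = max(25, 35) = 35

35


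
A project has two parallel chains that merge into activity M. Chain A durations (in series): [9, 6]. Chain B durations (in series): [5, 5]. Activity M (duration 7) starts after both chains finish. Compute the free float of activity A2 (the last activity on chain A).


ES(A2) = sum of predecessors on chain A = 9
EF(A2) = ES + duration = 9 + 6 = 15
Successor of A2 is M. ES(M) = max(sum(A), sum(B)) = max(15, 10) = 15
Free float = ES(successor) - EF(current) = 15 - 15 = 0

0


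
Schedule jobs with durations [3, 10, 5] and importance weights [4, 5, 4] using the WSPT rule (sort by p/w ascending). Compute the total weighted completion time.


Compute p/w ratios and sort ascending (WSPT): [(3, 4), (5, 4), (10, 5)]
Compute weighted completion times:
  Job (p=3,w=4): C=3, w*C=4*3=12
  Job (p=5,w=4): C=8, w*C=4*8=32
  Job (p=10,w=5): C=18, w*C=5*18=90
Total weighted completion time = 134

134


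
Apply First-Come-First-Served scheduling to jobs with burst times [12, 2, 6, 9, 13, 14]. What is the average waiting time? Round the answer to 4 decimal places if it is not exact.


FCFS order (as given): [12, 2, 6, 9, 13, 14]
Waiting times:
  Job 1: wait = 0
  Job 2: wait = 12
  Job 3: wait = 14
  Job 4: wait = 20
  Job 5: wait = 29
  Job 6: wait = 42
Sum of waiting times = 117
Average waiting time = 117/6 = 19.5

19.5


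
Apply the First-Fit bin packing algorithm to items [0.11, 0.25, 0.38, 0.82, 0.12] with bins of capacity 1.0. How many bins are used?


Place items sequentially using First-Fit:
  Item 0.11 -> new Bin 1
  Item 0.25 -> Bin 1 (now 0.36)
  Item 0.38 -> Bin 1 (now 0.74)
  Item 0.82 -> new Bin 2
  Item 0.12 -> Bin 1 (now 0.86)
Total bins used = 2

2


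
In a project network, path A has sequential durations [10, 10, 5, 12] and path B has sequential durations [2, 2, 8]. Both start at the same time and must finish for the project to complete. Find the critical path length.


Path A total = 10 + 10 + 5 + 12 = 37
Path B total = 2 + 2 + 8 = 12
Critical path = longest path = max(37, 12) = 37

37


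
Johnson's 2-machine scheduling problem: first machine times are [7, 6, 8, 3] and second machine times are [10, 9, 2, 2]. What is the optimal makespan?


Apply Johnson's rule:
  Group 1 (a <= b): [(2, 6, 9), (1, 7, 10)]
  Group 2 (a > b): [(3, 8, 2), (4, 3, 2)]
Optimal job order: [2, 1, 3, 4]
Schedule:
  Job 2: M1 done at 6, M2 done at 15
  Job 1: M1 done at 13, M2 done at 25
  Job 3: M1 done at 21, M2 done at 27
  Job 4: M1 done at 24, M2 done at 29
Makespan = 29

29


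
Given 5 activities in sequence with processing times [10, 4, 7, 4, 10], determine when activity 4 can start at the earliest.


Activity 4 starts after activities 1 through 3 complete.
Predecessor durations: [10, 4, 7]
ES = 10 + 4 + 7 = 21

21


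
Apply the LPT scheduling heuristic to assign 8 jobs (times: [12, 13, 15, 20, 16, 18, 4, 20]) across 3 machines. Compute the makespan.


Sort jobs in decreasing order (LPT): [20, 20, 18, 16, 15, 13, 12, 4]
Assign each job to the least loaded machine:
  Machine 1: jobs [20, 15], load = 35
  Machine 2: jobs [20, 13, 12], load = 45
  Machine 3: jobs [18, 16, 4], load = 38
Makespan = max load = 45

45


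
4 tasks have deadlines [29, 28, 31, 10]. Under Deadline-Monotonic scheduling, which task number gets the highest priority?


Sort tasks by relative deadline (ascending):
  Task 4: deadline = 10
  Task 2: deadline = 28
  Task 1: deadline = 29
  Task 3: deadline = 31
Priority order (highest first): [4, 2, 1, 3]
Highest priority task = 4

4


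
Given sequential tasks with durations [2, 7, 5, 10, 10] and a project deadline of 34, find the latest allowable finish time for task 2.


LF(activity 2) = deadline - sum of successor durations
Successors: activities 3 through 5 with durations [5, 10, 10]
Sum of successor durations = 25
LF = 34 - 25 = 9

9


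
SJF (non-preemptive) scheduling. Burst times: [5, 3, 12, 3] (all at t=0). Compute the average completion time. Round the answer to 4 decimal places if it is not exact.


SJF order (ascending): [3, 3, 5, 12]
Completion times:
  Job 1: burst=3, C=3
  Job 2: burst=3, C=6
  Job 3: burst=5, C=11
  Job 4: burst=12, C=23
Average completion = 43/4 = 10.75

10.75


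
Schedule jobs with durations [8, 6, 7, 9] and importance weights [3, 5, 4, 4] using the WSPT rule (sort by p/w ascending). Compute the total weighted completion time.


Compute p/w ratios and sort ascending (WSPT): [(6, 5), (7, 4), (9, 4), (8, 3)]
Compute weighted completion times:
  Job (p=6,w=5): C=6, w*C=5*6=30
  Job (p=7,w=4): C=13, w*C=4*13=52
  Job (p=9,w=4): C=22, w*C=4*22=88
  Job (p=8,w=3): C=30, w*C=3*30=90
Total weighted completion time = 260

260


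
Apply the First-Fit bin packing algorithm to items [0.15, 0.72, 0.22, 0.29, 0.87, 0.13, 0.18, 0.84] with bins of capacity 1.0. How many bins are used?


Place items sequentially using First-Fit:
  Item 0.15 -> new Bin 1
  Item 0.72 -> Bin 1 (now 0.87)
  Item 0.22 -> new Bin 2
  Item 0.29 -> Bin 2 (now 0.51)
  Item 0.87 -> new Bin 3
  Item 0.13 -> Bin 1 (now 1.0)
  Item 0.18 -> Bin 2 (now 0.69)
  Item 0.84 -> new Bin 4
Total bins used = 4

4


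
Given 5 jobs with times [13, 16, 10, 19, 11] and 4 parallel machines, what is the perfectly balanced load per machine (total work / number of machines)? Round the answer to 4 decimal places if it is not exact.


Total processing time = 13 + 16 + 10 + 19 + 11 = 69
Number of machines = 4
Ideal balanced load = 69 / 4 = 17.25

17.25


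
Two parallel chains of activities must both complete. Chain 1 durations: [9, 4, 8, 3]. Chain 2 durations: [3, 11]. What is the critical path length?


Path A total = 9 + 4 + 8 + 3 = 24
Path B total = 3 + 11 = 14
Critical path = longest path = max(24, 14) = 24

24


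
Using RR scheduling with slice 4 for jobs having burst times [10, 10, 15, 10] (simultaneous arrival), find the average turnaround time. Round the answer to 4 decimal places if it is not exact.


Time quantum = 4
Execution trace:
  J1 runs 4 units, time = 4
  J2 runs 4 units, time = 8
  J3 runs 4 units, time = 12
  J4 runs 4 units, time = 16
  J1 runs 4 units, time = 20
  J2 runs 4 units, time = 24
  J3 runs 4 units, time = 28
  J4 runs 4 units, time = 32
  J1 runs 2 units, time = 34
  J2 runs 2 units, time = 36
  J3 runs 4 units, time = 40
  J4 runs 2 units, time = 42
  J3 runs 3 units, time = 45
Finish times: [34, 36, 45, 42]
Average turnaround = 157/4 = 39.25

39.25


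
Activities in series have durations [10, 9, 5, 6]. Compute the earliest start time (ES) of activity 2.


Activity 2 starts after activities 1 through 1 complete.
Predecessor durations: [10]
ES = 10 = 10

10


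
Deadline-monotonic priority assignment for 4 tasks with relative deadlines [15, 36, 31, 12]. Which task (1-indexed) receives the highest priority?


Sort tasks by relative deadline (ascending):
  Task 4: deadline = 12
  Task 1: deadline = 15
  Task 3: deadline = 31
  Task 2: deadline = 36
Priority order (highest first): [4, 1, 3, 2]
Highest priority task = 4

4


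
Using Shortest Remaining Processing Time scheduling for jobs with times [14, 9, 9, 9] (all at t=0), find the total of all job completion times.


Since all jobs arrive at t=0, SRPT equals SPT ordering.
SPT order: [9, 9, 9, 14]
Completion times:
  Job 1: p=9, C=9
  Job 2: p=9, C=18
  Job 3: p=9, C=27
  Job 4: p=14, C=41
Total completion time = 9 + 18 + 27 + 41 = 95

95


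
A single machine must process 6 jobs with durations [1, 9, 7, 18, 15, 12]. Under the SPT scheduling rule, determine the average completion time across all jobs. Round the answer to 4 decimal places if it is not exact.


Sort jobs by processing time (SPT order): [1, 7, 9, 12, 15, 18]
Compute completion times sequentially:
  Job 1: processing = 1, completes at 1
  Job 2: processing = 7, completes at 8
  Job 3: processing = 9, completes at 17
  Job 4: processing = 12, completes at 29
  Job 5: processing = 15, completes at 44
  Job 6: processing = 18, completes at 62
Sum of completion times = 161
Average completion time = 161/6 = 26.8333

26.8333


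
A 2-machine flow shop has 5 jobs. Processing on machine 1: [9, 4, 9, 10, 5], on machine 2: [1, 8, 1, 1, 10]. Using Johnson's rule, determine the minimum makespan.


Apply Johnson's rule:
  Group 1 (a <= b): [(2, 4, 8), (5, 5, 10)]
  Group 2 (a > b): [(1, 9, 1), (3, 9, 1), (4, 10, 1)]
Optimal job order: [2, 5, 1, 3, 4]
Schedule:
  Job 2: M1 done at 4, M2 done at 12
  Job 5: M1 done at 9, M2 done at 22
  Job 1: M1 done at 18, M2 done at 23
  Job 3: M1 done at 27, M2 done at 28
  Job 4: M1 done at 37, M2 done at 38
Makespan = 38

38


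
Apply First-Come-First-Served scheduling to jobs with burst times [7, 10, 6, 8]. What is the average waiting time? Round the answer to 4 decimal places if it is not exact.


FCFS order (as given): [7, 10, 6, 8]
Waiting times:
  Job 1: wait = 0
  Job 2: wait = 7
  Job 3: wait = 17
  Job 4: wait = 23
Sum of waiting times = 47
Average waiting time = 47/4 = 11.75

11.75


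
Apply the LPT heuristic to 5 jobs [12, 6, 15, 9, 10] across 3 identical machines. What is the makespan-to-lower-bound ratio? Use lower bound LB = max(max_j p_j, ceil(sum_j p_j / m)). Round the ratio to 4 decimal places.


LPT order: [15, 12, 10, 9, 6]
Machine loads after assignment: [15, 18, 19]
LPT makespan = 19
Lower bound = max(max_job, ceil(total/3)) = max(15, 18) = 18
Ratio = 19 / 18 = 1.0556

1.0556


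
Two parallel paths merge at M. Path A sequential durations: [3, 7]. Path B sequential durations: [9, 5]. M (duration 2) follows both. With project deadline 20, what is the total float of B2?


Forward pass: ES(B2) = sum of predecessors on chain B = 9
EF = ES + duration = 9 + 5 = 14
Backward pass: LF(M) = deadline = 20; LS(M) = 20 - 2 = 18
LF(B2) = LS(M) - sum(successors on chain B) = 18 - 0 = 18
LS = LF - duration = 18 - 5 = 13
Total float = LS - ES = 13 - 9 = 4

4
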